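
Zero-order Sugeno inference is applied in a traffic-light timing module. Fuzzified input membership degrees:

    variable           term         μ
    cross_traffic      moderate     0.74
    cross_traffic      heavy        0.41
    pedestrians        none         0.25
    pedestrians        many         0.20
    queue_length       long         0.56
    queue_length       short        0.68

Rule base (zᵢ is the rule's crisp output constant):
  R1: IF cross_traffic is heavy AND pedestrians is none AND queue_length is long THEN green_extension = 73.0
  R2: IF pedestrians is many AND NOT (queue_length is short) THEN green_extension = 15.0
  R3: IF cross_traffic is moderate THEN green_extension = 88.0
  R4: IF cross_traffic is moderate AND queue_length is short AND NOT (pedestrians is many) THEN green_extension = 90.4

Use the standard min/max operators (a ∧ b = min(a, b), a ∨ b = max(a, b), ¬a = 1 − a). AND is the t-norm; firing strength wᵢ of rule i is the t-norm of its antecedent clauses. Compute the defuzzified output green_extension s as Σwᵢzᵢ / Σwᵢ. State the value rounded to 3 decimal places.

79.060

R1 (z=73.0): heavy=0.41, none=0.25, long=0.56; AND[min(a, b)] → w = 0.25
R2 (z=15.0): many=0.20, ¬short=1−0.68=0.32; AND[min(a, b)] → w = 0.20
R3 (z=88.0): moderate=0.74 → w = 0.74
R4 (z=90.4): moderate=0.74, short=0.68, ¬many=1−0.20=0.80; AND[min(a, b)] → w = 0.68
Weighted average = (0.25·73.0 + 0.20·15.0 + 0.74·88.0 + 0.68·90.4) / (0.25 + 0.20 + 0.74 + 0.68)
  = 147.8420 / 1.8700 = 79.060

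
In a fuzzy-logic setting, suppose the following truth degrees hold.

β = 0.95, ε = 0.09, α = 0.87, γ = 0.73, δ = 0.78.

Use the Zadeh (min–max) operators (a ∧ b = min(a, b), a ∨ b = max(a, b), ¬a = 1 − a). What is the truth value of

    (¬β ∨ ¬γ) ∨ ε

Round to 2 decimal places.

¬β = 1 − 0.95 = 0.05
¬γ = 1 − 0.73 = 0.27
¬β ∨ ¬γ = max(a, b) on (0.05, 0.27) = 0.27
(¬β ∨ ¬γ) ∨ ε = max(a, b) on (0.27, 0.09) = 0.27

0.27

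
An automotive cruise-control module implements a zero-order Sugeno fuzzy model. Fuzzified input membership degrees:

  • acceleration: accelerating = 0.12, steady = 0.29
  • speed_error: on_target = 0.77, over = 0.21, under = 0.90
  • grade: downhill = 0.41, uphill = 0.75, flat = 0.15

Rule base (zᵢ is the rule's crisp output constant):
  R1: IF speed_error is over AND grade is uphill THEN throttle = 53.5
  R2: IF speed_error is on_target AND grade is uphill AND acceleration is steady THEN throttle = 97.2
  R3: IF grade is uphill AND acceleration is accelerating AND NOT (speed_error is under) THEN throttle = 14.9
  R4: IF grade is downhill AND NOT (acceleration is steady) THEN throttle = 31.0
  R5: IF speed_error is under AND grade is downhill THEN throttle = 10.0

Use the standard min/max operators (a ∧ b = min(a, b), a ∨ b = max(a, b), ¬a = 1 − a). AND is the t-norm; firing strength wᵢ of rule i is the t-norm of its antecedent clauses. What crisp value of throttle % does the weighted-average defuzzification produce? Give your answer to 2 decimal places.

40.65

R1 (z=53.5): over=0.21, uphill=0.75; AND[min(a, b)] → w = 0.21
R2 (z=97.2): on_target=0.77, uphill=0.75, steady=0.29; AND[min(a, b)] → w = 0.29
R3 (z=14.9): uphill=0.75, accelerating=0.12, ¬under=1−0.90=0.10; AND[min(a, b)] → w = 0.10
R4 (z=31.0): downhill=0.41, ¬steady=1−0.29=0.71; AND[min(a, b)] → w = 0.41
R5 (z=10.0): under=0.90, downhill=0.41; AND[min(a, b)] → w = 0.41
Weighted average = (0.21·53.5 + 0.29·97.2 + 0.10·14.9 + 0.41·31.0 + 0.41·10.0) / (0.21 + 0.29 + 0.10 + 0.41 + 0.41)
  = 57.7230 / 1.4200 = 40.65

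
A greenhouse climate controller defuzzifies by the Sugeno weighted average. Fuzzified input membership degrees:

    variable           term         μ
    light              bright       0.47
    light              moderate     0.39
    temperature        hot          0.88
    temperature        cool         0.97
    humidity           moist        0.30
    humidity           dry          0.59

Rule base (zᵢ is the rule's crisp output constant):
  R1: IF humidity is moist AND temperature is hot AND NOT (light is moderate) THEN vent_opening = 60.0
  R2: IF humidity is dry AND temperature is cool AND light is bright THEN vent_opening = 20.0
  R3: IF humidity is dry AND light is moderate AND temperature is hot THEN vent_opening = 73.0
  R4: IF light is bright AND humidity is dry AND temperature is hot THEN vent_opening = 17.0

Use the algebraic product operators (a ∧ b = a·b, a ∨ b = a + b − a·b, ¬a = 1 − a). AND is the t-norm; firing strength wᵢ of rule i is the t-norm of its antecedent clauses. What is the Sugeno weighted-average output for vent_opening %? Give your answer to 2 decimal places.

R1 (z=60.0): moist=0.30, hot=0.88, ¬moderate=1−0.39=0.61; AND[a·b] → w = 0.1610
R2 (z=20.0): dry=0.59, cool=0.97, bright=0.47; AND[a·b] → w = 0.2690
R3 (z=73.0): dry=0.59, moderate=0.39, hot=0.88; AND[a·b] → w = 0.2025
R4 (z=17.0): bright=0.47, dry=0.59, hot=0.88; AND[a·b] → w = 0.2440
Weighted average = (0.1610·60.0 + 0.2690·20.0 + 0.2025·73.0 + 0.2440·17.0) / (0.1610 + 0.2690 + 0.2025 + 0.2440)
  = 33.9721 / 0.8765 = 38.76

38.76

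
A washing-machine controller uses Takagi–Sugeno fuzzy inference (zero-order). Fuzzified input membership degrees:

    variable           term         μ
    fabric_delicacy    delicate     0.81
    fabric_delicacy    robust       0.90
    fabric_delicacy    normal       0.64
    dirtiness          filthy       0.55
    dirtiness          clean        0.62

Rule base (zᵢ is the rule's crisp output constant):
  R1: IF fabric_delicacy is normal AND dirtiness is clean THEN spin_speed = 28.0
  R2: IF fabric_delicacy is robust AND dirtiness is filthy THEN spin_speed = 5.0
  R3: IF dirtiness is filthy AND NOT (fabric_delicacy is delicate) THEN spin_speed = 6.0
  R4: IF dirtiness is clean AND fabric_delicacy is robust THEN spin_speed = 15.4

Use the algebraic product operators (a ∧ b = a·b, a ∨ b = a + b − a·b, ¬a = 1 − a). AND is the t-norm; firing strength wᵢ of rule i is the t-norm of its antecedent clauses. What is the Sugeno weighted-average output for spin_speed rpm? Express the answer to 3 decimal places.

14.673

R1 (z=28.0): normal=0.64, clean=0.62; AND[a·b] → w = 0.3968
R2 (z=5.0): robust=0.90, filthy=0.55; AND[a·b] → w = 0.4950
R3 (z=6.0): filthy=0.55, ¬delicate=1−0.81=0.19; AND[a·b] → w = 0.1045
R4 (z=15.4): clean=0.62, robust=0.90; AND[a·b] → w = 0.5580
Weighted average = (0.3968·28.0 + 0.4950·5.0 + 0.1045·6.0 + 0.5580·15.4) / (0.3968 + 0.4950 + 0.1045 + 0.5580)
  = 22.8056 / 1.5543 = 14.673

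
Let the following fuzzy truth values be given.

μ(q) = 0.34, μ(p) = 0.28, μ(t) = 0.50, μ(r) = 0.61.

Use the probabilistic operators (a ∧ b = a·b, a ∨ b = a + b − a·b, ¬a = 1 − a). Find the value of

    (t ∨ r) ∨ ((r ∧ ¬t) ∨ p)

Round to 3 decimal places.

0.902

t ∨ r = a + b − a·b on (0.5000, 0.6100) = 0.8050
¬t = 1 − 0.5000 = 0.5000
r ∧ ¬t = a·b on (0.6100, 0.5000) = 0.3050
(r ∧ ¬t) ∨ p = a + b − a·b on (0.3050, 0.2800) = 0.4996
(t ∨ r) ∨ ((r ∧ ¬t) ∨ p) = a + b − a·b on (0.8050, 0.4996) = 0.9024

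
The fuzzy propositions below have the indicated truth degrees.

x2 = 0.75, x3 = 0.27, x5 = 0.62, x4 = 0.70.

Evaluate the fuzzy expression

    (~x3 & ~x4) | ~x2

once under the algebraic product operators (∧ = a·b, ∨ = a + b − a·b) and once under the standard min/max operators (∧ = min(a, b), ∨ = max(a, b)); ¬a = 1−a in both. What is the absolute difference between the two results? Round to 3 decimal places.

0.114

Under algebraic product:
  ~x3 = 1 − 0.2700 = 0.7300
  ~x4 = 1 − 0.7000 = 0.3000
  ~x3 & ~x4 = a·b on (0.7300, 0.3000) = 0.2190
  ~x2 = 1 − 0.7500 = 0.2500
  (~x3 & ~x4) | ~x2 = a + b − a·b on (0.2190, 0.2500) = 0.4143
  → value = 0.4143
Under standard min/max:
  ~x3 = 1 − 0.27 = 0.73
  ~x4 = 1 − 0.70 = 0.30
  ~x3 & ~x4 = min(a, b) on (0.73, 0.30) = 0.30
  ~x2 = 1 − 0.75 = 0.25
  (~x3 & ~x4) | ~x2 = max(a, b) on (0.30, 0.25) = 0.30
  → value = 0.3000
|0.4143 − 0.3000| = 0.114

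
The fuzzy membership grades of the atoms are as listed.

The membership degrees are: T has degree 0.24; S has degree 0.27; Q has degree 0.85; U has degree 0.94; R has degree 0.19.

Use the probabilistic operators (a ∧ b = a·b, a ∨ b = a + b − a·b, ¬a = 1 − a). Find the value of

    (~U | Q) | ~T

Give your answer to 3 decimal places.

~U = 1 − 0.9400 = 0.0600
~U | Q = a + b − a·b on (0.0600, 0.8500) = 0.8590
~T = 1 − 0.2400 = 0.7600
(~U | Q) | ~T = a + b − a·b on (0.8590, 0.7600) = 0.9662

0.966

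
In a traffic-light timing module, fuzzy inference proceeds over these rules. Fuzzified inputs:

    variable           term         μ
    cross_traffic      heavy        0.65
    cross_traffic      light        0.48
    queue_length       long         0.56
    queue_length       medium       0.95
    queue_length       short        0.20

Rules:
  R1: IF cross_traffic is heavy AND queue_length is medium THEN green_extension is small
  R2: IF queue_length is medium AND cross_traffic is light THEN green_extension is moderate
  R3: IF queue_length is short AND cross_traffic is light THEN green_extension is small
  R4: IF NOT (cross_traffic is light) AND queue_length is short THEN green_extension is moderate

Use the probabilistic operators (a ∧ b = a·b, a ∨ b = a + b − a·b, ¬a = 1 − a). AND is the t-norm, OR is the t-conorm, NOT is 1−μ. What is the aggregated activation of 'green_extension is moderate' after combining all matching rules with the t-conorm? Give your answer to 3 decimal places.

0.513

R1: heavy=0.65, medium=0.95; AND[a·b] → w = 0.6175
R2: medium=0.95, light=0.48; AND[a·b] → w = 0.4560
R3: short=0.20, light=0.48; AND[a·b] → w = 0.0960
R4: ¬light=1−0.48=0.52, short=0.20; AND[a·b] → w = 0.1040
Rules with consequent 'moderate': {R2, R4} → strengths 0.4560, 0.1040
Aggregate via t-conorm [a + b − a·b]: 0.5126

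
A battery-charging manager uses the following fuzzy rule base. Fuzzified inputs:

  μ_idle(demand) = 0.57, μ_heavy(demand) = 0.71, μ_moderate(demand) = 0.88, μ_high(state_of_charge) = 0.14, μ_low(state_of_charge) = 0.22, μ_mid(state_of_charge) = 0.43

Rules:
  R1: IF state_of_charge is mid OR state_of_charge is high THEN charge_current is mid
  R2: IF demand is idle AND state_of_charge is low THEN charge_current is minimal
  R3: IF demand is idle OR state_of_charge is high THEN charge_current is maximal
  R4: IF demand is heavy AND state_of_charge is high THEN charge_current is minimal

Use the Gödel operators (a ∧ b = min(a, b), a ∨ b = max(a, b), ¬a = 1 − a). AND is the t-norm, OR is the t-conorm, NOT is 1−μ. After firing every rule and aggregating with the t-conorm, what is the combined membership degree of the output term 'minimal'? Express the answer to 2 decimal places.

R1: mid=0.43, high=0.14; OR[max(a, b)] → w = 0.43
R2: idle=0.57, low=0.22; AND[min(a, b)] → w = 0.22
R3: idle=0.57, high=0.14; OR[max(a, b)] → w = 0.57
R4: heavy=0.71, high=0.14; AND[min(a, b)] → w = 0.14
Rules with consequent 'minimal': {R2, R4} → strengths 0.22, 0.14
Aggregate via t-conorm [max(a, b)]: 0.22

0.22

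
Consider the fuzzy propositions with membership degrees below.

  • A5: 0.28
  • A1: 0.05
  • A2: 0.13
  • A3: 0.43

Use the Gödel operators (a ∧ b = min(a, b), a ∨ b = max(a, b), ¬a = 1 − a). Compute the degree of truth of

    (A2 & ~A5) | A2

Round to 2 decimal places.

0.13

~A5 = 1 − 0.28 = 0.72
A2 & ~A5 = min(a, b) on (0.13, 0.72) = 0.13
(A2 & ~A5) | A2 = max(a, b) on (0.13, 0.13) = 0.13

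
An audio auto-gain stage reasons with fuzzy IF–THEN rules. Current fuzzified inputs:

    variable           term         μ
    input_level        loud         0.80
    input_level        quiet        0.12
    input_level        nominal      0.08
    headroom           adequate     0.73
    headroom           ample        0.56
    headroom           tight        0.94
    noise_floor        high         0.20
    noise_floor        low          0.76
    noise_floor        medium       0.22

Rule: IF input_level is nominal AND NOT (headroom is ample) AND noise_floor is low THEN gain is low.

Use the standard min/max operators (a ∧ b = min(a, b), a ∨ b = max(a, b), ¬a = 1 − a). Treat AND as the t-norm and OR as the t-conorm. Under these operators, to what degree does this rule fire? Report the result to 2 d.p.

firing strength: nominal=0.08, ¬ample=1−0.56=0.44, low=0.76; AND[min(a, b)] → w = 0.08

0.08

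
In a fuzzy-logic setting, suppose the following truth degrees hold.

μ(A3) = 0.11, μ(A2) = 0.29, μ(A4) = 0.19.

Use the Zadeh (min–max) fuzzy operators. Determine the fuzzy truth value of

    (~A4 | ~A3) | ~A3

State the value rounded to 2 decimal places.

~A4 = 1 − 0.19 = 0.81
~A3 = 1 − 0.11 = 0.89
~A4 | ~A3 = max(a, b) on (0.81, 0.89) = 0.89
~A3 = 1 − 0.11 = 0.89
(~A4 | ~A3) | ~A3 = max(a, b) on (0.89, 0.89) = 0.89

0.89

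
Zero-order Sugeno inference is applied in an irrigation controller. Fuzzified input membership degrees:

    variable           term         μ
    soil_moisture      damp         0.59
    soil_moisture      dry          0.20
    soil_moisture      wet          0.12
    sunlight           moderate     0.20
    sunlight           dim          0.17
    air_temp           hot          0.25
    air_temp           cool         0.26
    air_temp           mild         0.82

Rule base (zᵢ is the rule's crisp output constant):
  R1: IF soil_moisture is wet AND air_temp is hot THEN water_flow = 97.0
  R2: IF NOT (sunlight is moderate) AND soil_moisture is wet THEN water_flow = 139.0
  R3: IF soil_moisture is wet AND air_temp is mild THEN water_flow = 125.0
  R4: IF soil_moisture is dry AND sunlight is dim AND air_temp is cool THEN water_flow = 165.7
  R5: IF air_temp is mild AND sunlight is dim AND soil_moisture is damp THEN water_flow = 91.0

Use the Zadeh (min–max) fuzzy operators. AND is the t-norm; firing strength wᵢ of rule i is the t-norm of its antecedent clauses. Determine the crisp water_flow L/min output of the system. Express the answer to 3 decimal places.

R1 (z=97.0): wet=0.12, hot=0.25; AND[min(a, b)] → w = 0.12
R2 (z=139.0): ¬moderate=1−0.20=0.80, wet=0.12; AND[min(a, b)] → w = 0.12
R3 (z=125.0): wet=0.12, mild=0.82; AND[min(a, b)] → w = 0.12
R4 (z=165.7): dry=0.20, dim=0.17, cool=0.26; AND[min(a, b)] → w = 0.17
R5 (z=91.0): mild=0.82, dim=0.17, damp=0.59; AND[min(a, b)] → w = 0.17
Weighted average = (0.12·97.0 + 0.12·139.0 + 0.12·125.0 + 0.17·165.7 + 0.17·91.0) / (0.12 + 0.12 + 0.12 + 0.17 + 0.17)
  = 86.9590 / 0.7000 = 124.227

124.227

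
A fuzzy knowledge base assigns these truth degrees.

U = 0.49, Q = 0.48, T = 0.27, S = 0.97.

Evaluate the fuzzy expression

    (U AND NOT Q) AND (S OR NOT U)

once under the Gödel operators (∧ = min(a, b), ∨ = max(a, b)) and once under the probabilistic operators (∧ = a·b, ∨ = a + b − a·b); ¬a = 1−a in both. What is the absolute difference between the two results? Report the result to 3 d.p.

0.239

Under Gödel:
  NOT Q = 1 − 0.48 = 0.52
  U AND NOT Q = min(a, b) on (0.49, 0.52) = 0.49
  NOT U = 1 − 0.49 = 0.51
  S OR NOT U = max(a, b) on (0.97, 0.51) = 0.97
  (U AND NOT Q) AND (S OR NOT U) = min(a, b) on (0.49, 0.97) = 0.49
  → value = 0.4900
Under probabilistic:
  NOT Q = 1 − 0.4800 = 0.5200
  U AND NOT Q = a·b on (0.4900, 0.5200) = 0.2548
  NOT U = 1 − 0.4900 = 0.5100
  S OR NOT U = a + b − a·b on (0.9700, 0.5100) = 0.9853
  (U AND NOT Q) AND (S OR NOT U) = a·b on (0.2548, 0.9853) = 0.2511
  → value = 0.2511
|0.4900 − 0.2511| = 0.239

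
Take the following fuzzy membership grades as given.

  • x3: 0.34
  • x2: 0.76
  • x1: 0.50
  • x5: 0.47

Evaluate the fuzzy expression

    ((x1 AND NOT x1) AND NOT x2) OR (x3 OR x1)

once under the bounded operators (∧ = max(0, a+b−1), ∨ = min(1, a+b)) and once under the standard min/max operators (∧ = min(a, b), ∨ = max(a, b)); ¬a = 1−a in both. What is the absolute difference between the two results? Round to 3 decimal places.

Under bounded:
  NOT x1 = 1 − 0.50 = 0.50
  x1 AND NOT x1 = max(0, a+b−1) on (0.50, 0.50) = 0.00
  NOT x2 = 1 − 0.76 = 0.24
  (x1 AND NOT x1) AND NOT x2 = max(0, a+b−1) on (0.00, 0.24) = 0.00
  x3 OR x1 = min(1, a+b) on (0.34, 0.50) = 0.84
  ((x1 AND NOT x1) AND NOT x2) OR (x3 OR x1) = min(1, a+b) on (0.00, 0.84) = 0.84
  → value = 0.8400
Under standard min/max:
  NOT x1 = 1 − 0.50 = 0.50
  x1 AND NOT x1 = min(a, b) on (0.50, 0.50) = 0.50
  NOT x2 = 1 − 0.76 = 0.24
  (x1 AND NOT x1) AND NOT x2 = min(a, b) on (0.50, 0.24) = 0.24
  x3 OR x1 = max(a, b) on (0.34, 0.50) = 0.50
  ((x1 AND NOT x1) AND NOT x2) OR (x3 OR x1) = max(a, b) on (0.24, 0.50) = 0.50
  → value = 0.5000
|0.8400 − 0.5000| = 0.340

0.340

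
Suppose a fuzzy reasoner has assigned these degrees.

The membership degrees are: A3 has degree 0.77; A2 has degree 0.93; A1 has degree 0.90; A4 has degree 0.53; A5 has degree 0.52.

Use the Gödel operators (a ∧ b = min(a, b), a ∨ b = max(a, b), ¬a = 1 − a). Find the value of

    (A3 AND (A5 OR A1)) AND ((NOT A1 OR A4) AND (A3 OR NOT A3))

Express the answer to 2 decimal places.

0.53

A5 OR A1 = max(a, b) on (0.52, 0.90) = 0.90
A3 AND (A5 OR A1) = min(a, b) on (0.77, 0.90) = 0.77
NOT A1 = 1 − 0.90 = 0.10
NOT A1 OR A4 = max(a, b) on (0.10, 0.53) = 0.53
NOT A3 = 1 − 0.77 = 0.23
A3 OR NOT A3 = max(a, b) on (0.77, 0.23) = 0.77
(NOT A1 OR A4) AND (A3 OR NOT A3) = min(a, b) on (0.53, 0.77) = 0.53
(A3 AND (A5 OR A1)) AND ((NOT A1 OR A4) AND (A3 OR NOT A3)) = min(a, b) on (0.77, 0.53) = 0.53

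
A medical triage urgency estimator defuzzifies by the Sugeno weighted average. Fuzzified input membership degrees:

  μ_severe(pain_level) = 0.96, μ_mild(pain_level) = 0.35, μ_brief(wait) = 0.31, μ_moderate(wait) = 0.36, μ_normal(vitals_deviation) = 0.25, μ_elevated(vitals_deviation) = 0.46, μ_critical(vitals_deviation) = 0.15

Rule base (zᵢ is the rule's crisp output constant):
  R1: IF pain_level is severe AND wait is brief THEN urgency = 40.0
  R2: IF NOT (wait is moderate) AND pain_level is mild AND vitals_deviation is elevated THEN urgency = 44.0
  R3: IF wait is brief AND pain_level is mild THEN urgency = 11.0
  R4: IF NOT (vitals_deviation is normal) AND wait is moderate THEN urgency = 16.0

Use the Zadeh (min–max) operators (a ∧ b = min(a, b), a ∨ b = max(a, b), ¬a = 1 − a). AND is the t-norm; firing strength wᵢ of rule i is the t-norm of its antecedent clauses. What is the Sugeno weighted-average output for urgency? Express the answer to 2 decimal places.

R1 (z=40.0): severe=0.96, brief=0.31; AND[min(a, b)] → w = 0.31
R2 (z=44.0): ¬moderate=1−0.36=0.64, mild=0.35, elevated=0.46; AND[min(a, b)] → w = 0.35
R3 (z=11.0): brief=0.31, mild=0.35; AND[min(a, b)] → w = 0.31
R4 (z=16.0): ¬normal=1−0.25=0.75, moderate=0.36; AND[min(a, b)] → w = 0.36
Weighted average = (0.31·40.0 + 0.35·44.0 + 0.31·11.0 + 0.36·16.0) / (0.31 + 0.35 + 0.31 + 0.36)
  = 36.9700 / 1.3300 = 27.80

27.80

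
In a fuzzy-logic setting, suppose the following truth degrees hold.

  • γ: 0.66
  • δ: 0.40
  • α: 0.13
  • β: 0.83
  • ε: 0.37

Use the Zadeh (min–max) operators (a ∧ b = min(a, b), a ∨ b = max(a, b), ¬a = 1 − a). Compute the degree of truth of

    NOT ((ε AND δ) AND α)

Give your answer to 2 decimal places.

ε AND δ = min(a, b) on (0.37, 0.40) = 0.37
(ε AND δ) AND α = min(a, b) on (0.37, 0.13) = 0.13
NOT ((ε AND δ) AND α) = 1 − 0.13 = 0.87

0.87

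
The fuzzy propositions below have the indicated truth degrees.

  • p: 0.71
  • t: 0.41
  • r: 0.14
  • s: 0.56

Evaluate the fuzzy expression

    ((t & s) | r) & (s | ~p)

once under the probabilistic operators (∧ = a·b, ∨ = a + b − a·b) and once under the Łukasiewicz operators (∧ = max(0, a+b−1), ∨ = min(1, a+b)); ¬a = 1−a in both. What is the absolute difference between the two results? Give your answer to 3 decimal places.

Under probabilistic:
  t & s = a·b on (0.4100, 0.5600) = 0.2296
  (t & s) | r = a + b − a·b on (0.2296, 0.1400) = 0.3375
  ~p = 1 − 0.7100 = 0.2900
  s | ~p = a + b − a·b on (0.5600, 0.2900) = 0.6876
  ((t & s) | r) & (s | ~p) = a·b on (0.3375, 0.6876) = 0.2320
  → value = 0.2320
Under Łukasiewicz:
  t & s = max(0, a+b−1) on (0.41, 0.56) = 0.00
  (t & s) | r = min(1, a+b) on (0.00, 0.14) = 0.14
  ~p = 1 − 0.71 = 0.29
  s | ~p = min(1, a+b) on (0.56, 0.29) = 0.85
  ((t & s) | r) & (s | ~p) = max(0, a+b−1) on (0.14, 0.85) = 0.00
  → value = 0.0000
|0.2320 − 0.0000| = 0.232

0.232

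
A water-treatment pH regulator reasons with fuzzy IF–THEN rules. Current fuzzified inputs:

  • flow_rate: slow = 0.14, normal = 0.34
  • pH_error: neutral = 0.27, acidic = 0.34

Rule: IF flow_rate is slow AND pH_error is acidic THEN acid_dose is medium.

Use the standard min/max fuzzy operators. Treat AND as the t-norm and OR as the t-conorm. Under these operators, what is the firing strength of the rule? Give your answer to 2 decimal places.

0.14

firing strength: slow=0.14, acidic=0.34; AND[min(a, b)] → w = 0.14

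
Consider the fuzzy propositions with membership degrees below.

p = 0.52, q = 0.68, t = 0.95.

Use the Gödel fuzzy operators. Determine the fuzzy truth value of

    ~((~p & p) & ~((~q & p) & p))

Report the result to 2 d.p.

~p = 1 − 0.52 = 0.48
~p & p = min(a, b) on (0.48, 0.52) = 0.48
~q = 1 − 0.68 = 0.32
~q & p = min(a, b) on (0.32, 0.52) = 0.32
(~q & p) & p = min(a, b) on (0.32, 0.52) = 0.32
~((~q & p) & p) = 1 − 0.32 = 0.68
(~p & p) & ~((~q & p) & p) = min(a, b) on (0.48, 0.68) = 0.48
~((~p & p) & ~((~q & p) & p)) = 1 − 0.48 = 0.52

0.52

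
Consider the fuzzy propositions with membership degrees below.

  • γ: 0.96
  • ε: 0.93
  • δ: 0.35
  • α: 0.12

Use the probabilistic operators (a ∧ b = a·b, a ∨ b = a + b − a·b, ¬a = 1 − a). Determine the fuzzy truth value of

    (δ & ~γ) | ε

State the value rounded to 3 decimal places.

0.931

~γ = 1 − 0.9600 = 0.0400
δ & ~γ = a·b on (0.3500, 0.0400) = 0.0140
(δ & ~γ) | ε = a + b − a·b on (0.0140, 0.9300) = 0.9310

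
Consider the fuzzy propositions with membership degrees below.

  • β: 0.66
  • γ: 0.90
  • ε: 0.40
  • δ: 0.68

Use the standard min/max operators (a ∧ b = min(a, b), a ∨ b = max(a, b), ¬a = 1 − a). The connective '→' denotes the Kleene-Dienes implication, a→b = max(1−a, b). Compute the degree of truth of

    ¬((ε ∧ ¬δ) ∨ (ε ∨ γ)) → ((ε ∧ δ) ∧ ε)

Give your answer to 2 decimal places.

0.90

¬δ = 1 − 0.68 = 0.32
ε ∧ ¬δ = min(a, b) on (0.40, 0.32) = 0.32
ε ∨ γ = max(a, b) on (0.40, 0.90) = 0.90
(ε ∧ ¬δ) ∨ (ε ∨ γ) = max(a, b) on (0.32, 0.90) = 0.90
¬((ε ∧ ¬δ) ∨ (ε ∨ γ)) = 1 − 0.90 = 0.10
ε ∧ δ = min(a, b) on (0.40, 0.68) = 0.40
(ε ∧ δ) ∧ ε = min(a, b) on (0.40, 0.40) = 0.40
¬((ε ∧ ¬δ) ∨ (ε ∨ γ)) → ((ε ∧ δ) ∧ ε)  [Kleene-Dienes: max(1−a, b)] with a=0.10, b=0.40 → 0.90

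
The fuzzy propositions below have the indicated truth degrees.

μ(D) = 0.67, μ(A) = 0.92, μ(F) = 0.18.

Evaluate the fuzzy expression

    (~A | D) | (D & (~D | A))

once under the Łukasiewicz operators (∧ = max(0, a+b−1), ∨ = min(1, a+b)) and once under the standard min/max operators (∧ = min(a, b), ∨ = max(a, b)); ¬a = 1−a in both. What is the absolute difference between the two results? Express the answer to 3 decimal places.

0.330

Under Łukasiewicz:
  ~A = 1 − 0.92 = 0.08
  ~A | D = min(1, a+b) on (0.08, 0.67) = 0.75
  ~D = 1 − 0.67 = 0.33
  ~D | A = min(1, a+b) on (0.33, 0.92) = 1.00
  D & (~D | A) = max(0, a+b−1) on (0.67, 1.00) = 0.67
  (~A | D) | (D & (~D | A)) = min(1, a+b) on (0.75, 0.67) = 1.00
  → value = 1.0000
Under standard min/max:
  ~A = 1 − 0.92 = 0.08
  ~A | D = max(a, b) on (0.08, 0.67) = 0.67
  ~D = 1 − 0.67 = 0.33
  ~D | A = max(a, b) on (0.33, 0.92) = 0.92
  D & (~D | A) = min(a, b) on (0.67, 0.92) = 0.67
  (~A | D) | (D & (~D | A)) = max(a, b) on (0.67, 0.67) = 0.67
  → value = 0.6700
|1.0000 − 0.6700| = 0.330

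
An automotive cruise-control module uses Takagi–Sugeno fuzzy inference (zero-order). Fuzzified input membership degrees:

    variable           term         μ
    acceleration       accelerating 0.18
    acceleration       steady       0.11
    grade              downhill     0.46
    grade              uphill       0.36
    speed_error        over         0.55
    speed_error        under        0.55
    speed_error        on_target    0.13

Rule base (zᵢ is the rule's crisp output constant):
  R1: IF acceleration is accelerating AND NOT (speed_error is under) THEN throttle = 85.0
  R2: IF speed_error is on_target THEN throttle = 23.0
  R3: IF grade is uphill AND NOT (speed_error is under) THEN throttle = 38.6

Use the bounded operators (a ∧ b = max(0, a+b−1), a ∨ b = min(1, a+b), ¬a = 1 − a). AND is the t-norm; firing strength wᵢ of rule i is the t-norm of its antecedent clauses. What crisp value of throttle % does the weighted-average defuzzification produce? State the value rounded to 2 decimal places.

R1 (z=85.0): accelerating=0.18, ¬under=1−0.55=0.45; AND[max(0, a+b−1)] → w = 0.00
R2 (z=23.0): on_target=0.13 → w = 0.13
R3 (z=38.6): uphill=0.36, ¬under=1−0.55=0.45; AND[max(0, a+b−1)] → w = 0.00
Weighted average = (0.00·85.0 + 0.13·23.0 + 0.00·38.6) / (0.00 + 0.13 + 0.00)
  = 2.9900 / 0.1300 = 23.00

23.00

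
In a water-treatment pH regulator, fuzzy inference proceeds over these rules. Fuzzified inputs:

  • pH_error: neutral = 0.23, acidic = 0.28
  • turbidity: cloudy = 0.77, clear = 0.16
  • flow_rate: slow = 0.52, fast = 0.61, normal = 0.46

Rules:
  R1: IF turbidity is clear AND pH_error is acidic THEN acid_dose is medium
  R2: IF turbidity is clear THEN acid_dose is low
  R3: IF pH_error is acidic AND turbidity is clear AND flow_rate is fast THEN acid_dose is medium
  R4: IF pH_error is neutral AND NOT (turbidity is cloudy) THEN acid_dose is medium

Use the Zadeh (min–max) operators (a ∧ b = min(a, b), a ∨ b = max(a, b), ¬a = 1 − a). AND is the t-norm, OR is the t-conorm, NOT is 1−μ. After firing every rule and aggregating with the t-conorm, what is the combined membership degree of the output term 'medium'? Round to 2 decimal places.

R1: clear=0.16, acidic=0.28; AND[min(a, b)] → w = 0.16
R2: clear=0.16 → w = 0.16
R3: acidic=0.28, clear=0.16, fast=0.61; AND[min(a, b)] → w = 0.16
R4: neutral=0.23, ¬cloudy=1−0.77=0.23; AND[min(a, b)] → w = 0.23
Rules with consequent 'medium': {R1, R3, R4} → strengths 0.16, 0.16, 0.23
Aggregate via t-conorm [max(a, b)]: 0.23

0.23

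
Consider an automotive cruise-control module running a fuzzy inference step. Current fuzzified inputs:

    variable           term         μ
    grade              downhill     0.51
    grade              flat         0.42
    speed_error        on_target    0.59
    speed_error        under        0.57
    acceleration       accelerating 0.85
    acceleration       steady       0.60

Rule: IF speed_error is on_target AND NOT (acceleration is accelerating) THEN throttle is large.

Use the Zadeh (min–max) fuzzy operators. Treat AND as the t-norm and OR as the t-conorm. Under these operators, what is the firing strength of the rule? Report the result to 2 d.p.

0.15

firing strength: on_target=0.59, ¬accelerating=1−0.85=0.15; AND[min(a, b)] → w = 0.15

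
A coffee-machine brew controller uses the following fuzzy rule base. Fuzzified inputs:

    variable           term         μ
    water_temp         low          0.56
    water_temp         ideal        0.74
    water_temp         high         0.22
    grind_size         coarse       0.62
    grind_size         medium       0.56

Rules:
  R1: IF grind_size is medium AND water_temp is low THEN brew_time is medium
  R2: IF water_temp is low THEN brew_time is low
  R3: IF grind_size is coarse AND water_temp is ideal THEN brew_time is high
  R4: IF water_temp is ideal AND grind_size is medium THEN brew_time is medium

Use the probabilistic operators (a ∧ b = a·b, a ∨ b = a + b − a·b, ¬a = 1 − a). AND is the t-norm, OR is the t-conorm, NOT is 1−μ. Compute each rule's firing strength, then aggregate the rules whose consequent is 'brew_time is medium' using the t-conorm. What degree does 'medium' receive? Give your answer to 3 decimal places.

0.598

R1: medium=0.56, low=0.56; AND[a·b] → w = 0.3136
R2: low=0.56 → w = 0.5600
R3: coarse=0.62, ideal=0.74; AND[a·b] → w = 0.4588
R4: ideal=0.74, medium=0.56; AND[a·b] → w = 0.4144
Rules with consequent 'medium': {R1, R4} → strengths 0.3136, 0.4144
Aggregate via t-conorm [a + b − a·b]: 0.5980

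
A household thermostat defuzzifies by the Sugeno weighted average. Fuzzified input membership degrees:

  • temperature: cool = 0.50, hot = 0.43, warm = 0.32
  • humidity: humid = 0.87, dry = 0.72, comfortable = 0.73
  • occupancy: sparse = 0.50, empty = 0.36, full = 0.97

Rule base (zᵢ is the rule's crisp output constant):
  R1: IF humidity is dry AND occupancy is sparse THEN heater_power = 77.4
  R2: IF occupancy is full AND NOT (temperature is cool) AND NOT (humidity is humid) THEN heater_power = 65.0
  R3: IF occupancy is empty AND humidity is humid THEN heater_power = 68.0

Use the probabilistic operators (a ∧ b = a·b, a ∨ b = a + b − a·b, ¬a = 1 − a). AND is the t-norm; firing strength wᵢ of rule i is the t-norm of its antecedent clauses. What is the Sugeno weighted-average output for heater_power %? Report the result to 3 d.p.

R1 (z=77.4): dry=0.72, sparse=0.50; AND[a·b] → w = 0.3600
R2 (z=65.0): full=0.97, ¬cool=1−0.50=0.50, ¬humid=1−0.87=0.13; AND[a·b] → w = 0.0630
R3 (z=68.0): empty=0.36, humid=0.87; AND[a·b] → w = 0.3132
Weighted average = (0.3600·77.4 + 0.0630·65.0 + 0.3132·68.0) / (0.3600 + 0.0630 + 0.3132)
  = 53.2599 / 0.7362 = 72.339

72.339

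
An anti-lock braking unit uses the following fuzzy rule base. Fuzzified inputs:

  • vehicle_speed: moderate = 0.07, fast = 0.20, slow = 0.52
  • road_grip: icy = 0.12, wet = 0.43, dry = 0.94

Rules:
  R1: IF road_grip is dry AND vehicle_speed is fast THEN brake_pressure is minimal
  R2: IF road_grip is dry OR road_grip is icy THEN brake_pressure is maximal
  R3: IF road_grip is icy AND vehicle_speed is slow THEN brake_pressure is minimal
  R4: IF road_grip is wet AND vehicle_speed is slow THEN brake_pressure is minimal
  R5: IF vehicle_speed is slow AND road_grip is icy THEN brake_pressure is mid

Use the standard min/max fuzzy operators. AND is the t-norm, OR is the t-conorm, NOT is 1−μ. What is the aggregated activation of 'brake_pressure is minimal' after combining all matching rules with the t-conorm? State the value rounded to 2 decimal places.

0.43

R1: dry=0.94, fast=0.20; AND[min(a, b)] → w = 0.20
R2: dry=0.94, icy=0.12; OR[max(a, b)] → w = 0.94
R3: icy=0.12, slow=0.52; AND[min(a, b)] → w = 0.12
R4: wet=0.43, slow=0.52; AND[min(a, b)] → w = 0.43
R5: slow=0.52, icy=0.12; AND[min(a, b)] → w = 0.12
Rules with consequent 'minimal': {R1, R3, R4} → strengths 0.20, 0.12, 0.43
Aggregate via t-conorm [max(a, b)]: 0.43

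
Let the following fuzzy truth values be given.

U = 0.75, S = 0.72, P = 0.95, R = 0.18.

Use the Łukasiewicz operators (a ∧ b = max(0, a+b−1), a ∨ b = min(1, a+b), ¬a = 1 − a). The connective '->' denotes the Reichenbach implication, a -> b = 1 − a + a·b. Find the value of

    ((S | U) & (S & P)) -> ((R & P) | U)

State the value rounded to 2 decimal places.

S | U = min(1, a+b) on (0.72, 0.75) = 1.00
S & P = max(0, a+b−1) on (0.72, 0.95) = 0.67
(S | U) & (S & P) = max(0, a+b−1) on (1.00, 0.67) = 0.67
R & P = max(0, a+b−1) on (0.18, 0.95) = 0.13
(R & P) | U = min(1, a+b) on (0.13, 0.75) = 0.88
((S | U) & (S & P)) -> ((R & P) | U)  [Reichenbach: 1 − a + a·b] with a=0.67, b=0.88 → 0.92

0.92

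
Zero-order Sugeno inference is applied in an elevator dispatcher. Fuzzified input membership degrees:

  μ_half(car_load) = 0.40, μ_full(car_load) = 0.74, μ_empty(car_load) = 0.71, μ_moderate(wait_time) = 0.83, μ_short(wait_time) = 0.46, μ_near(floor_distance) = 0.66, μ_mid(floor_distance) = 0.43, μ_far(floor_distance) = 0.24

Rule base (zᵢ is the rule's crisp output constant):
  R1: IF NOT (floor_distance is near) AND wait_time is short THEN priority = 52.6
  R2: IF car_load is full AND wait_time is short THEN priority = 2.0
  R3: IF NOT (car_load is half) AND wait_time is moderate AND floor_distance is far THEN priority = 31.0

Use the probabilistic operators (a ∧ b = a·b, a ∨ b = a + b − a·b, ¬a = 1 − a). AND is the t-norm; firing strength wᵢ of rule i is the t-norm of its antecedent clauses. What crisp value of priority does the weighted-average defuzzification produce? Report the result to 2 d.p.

20.46

R1 (z=52.6): ¬near=1−0.66=0.34, short=0.46; AND[a·b] → w = 0.1564
R2 (z=2.0): full=0.74, short=0.46; AND[a·b] → w = 0.3404
R3 (z=31.0): ¬half=1−0.40=0.60, moderate=0.83, far=0.24; AND[a·b] → w = 0.1195
Weighted average = (0.1564·52.6 + 0.3404·2.0 + 0.1195·31.0) / (0.1564 + 0.3404 + 0.1195)
  = 12.6126 / 0.6163 = 20.46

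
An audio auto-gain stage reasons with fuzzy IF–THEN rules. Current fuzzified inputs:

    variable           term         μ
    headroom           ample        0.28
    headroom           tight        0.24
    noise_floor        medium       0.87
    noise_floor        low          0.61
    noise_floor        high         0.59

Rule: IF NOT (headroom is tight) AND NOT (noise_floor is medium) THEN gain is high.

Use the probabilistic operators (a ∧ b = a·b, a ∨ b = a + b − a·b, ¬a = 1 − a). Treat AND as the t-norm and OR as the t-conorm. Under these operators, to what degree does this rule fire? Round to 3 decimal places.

firing strength: ¬tight=1−0.24=0.76, ¬medium=1−0.87=0.13; AND[a·b] → w = 0.0988

0.099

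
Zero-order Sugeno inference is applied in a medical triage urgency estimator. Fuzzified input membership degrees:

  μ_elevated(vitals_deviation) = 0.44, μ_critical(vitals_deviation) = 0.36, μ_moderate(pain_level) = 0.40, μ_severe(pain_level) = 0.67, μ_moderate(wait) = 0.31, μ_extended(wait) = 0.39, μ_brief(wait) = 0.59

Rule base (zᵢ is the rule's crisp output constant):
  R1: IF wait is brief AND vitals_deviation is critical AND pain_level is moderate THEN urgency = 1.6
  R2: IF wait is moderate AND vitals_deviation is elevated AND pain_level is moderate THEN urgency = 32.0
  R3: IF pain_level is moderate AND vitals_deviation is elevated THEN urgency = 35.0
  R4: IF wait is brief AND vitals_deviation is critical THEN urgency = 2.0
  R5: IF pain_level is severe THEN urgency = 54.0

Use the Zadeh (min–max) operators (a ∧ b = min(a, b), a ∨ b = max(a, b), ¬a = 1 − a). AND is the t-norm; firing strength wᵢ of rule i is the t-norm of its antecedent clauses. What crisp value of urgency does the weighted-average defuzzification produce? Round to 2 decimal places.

R1 (z=1.6): brief=0.59, critical=0.36, moderate=0.40; AND[min(a, b)] → w = 0.36
R2 (z=32.0): moderate=0.31, elevated=0.44, moderate=0.40; AND[min(a, b)] → w = 0.31
R3 (z=35.0): moderate=0.40, elevated=0.44; AND[min(a, b)] → w = 0.40
R4 (z=2.0): brief=0.59, critical=0.36; AND[min(a, b)] → w = 0.36
R5 (z=54.0): severe=0.67 → w = 0.67
Weighted average = (0.36·1.6 + 0.31·32.0 + 0.40·35.0 + 0.36·2.0 + 0.67·54.0) / (0.36 + 0.31 + 0.40 + 0.36 + 0.67)
  = 61.3960 / 2.1000 = 29.24

29.24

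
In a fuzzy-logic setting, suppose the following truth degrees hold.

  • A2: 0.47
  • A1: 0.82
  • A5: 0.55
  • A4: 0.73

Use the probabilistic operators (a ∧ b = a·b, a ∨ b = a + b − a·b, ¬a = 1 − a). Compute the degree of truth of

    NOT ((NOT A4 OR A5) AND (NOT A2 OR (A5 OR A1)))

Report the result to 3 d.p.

NOT A4 = 1 − 0.7300 = 0.2700
NOT A4 OR A5 = a + b − a·b on (0.2700, 0.5500) = 0.6715
NOT A2 = 1 − 0.4700 = 0.5300
A5 OR A1 = a + b − a·b on (0.5500, 0.8200) = 0.9190
NOT A2 OR (A5 OR A1) = a + b − a·b on (0.5300, 0.9190) = 0.9619
(NOT A4 OR A5) AND (NOT A2 OR (A5 OR A1)) = a·b on (0.6715, 0.9619) = 0.6459
NOT ((NOT A4 OR A5) AND (NOT A2 OR (A5 OR A1))) = 1 − 0.6459 = 0.3541

0.354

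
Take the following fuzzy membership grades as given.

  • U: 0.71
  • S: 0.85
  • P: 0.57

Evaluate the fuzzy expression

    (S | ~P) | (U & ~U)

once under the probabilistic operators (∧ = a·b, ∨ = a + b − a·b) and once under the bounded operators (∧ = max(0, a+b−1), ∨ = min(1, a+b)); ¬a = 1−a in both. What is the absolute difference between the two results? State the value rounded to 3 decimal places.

Under probabilistic:
  ~P = 1 − 0.5700 = 0.4300
  S | ~P = a + b − a·b on (0.8500, 0.4300) = 0.9145
  ~U = 1 − 0.7100 = 0.2900
  U & ~U = a·b on (0.7100, 0.2900) = 0.2059
  (S | ~P) | (U & ~U) = a + b − a·b on (0.9145, 0.2059) = 0.9321
  → value = 0.9321
Under bounded:
  ~P = 1 − 0.57 = 0.43
  S | ~P = min(1, a+b) on (0.85, 0.43) = 1.00
  ~U = 1 − 0.71 = 0.29
  U & ~U = max(0, a+b−1) on (0.71, 0.29) = 0.00
  (S | ~P) | (U & ~U) = min(1, a+b) on (1.00, 0.00) = 1.00
  → value = 1.0000
|0.9321 − 1.0000| = 0.068

0.068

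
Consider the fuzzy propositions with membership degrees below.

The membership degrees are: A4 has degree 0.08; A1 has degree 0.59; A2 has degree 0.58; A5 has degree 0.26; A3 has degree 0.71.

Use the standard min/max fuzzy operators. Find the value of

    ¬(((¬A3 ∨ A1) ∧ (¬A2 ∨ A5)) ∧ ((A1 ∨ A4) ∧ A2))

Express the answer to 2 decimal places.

0.58

¬A3 = 1 − 0.71 = 0.29
¬A3 ∨ A1 = max(a, b) on (0.29, 0.59) = 0.59
¬A2 = 1 − 0.58 = 0.42
¬A2 ∨ A5 = max(a, b) on (0.42, 0.26) = 0.42
(¬A3 ∨ A1) ∧ (¬A2 ∨ A5) = min(a, b) on (0.59, 0.42) = 0.42
A1 ∨ A4 = max(a, b) on (0.59, 0.08) = 0.59
(A1 ∨ A4) ∧ A2 = min(a, b) on (0.59, 0.58) = 0.58
((¬A3 ∨ A1) ∧ (¬A2 ∨ A5)) ∧ ((A1 ∨ A4) ∧ A2) = min(a, b) on (0.42, 0.58) = 0.42
¬(((¬A3 ∨ A1) ∧ (¬A2 ∨ A5)) ∧ ((A1 ∨ A4) ∧ A2)) = 1 − 0.42 = 0.58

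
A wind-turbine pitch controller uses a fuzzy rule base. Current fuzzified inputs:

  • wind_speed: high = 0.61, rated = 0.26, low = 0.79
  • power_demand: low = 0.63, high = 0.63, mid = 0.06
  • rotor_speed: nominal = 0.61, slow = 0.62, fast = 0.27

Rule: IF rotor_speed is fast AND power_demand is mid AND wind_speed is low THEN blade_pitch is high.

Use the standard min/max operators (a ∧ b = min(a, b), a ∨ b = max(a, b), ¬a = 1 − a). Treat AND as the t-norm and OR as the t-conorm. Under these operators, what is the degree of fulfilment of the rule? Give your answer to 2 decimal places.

firing strength: fast=0.27, mid=0.06, low=0.79; AND[min(a, b)] → w = 0.06

0.06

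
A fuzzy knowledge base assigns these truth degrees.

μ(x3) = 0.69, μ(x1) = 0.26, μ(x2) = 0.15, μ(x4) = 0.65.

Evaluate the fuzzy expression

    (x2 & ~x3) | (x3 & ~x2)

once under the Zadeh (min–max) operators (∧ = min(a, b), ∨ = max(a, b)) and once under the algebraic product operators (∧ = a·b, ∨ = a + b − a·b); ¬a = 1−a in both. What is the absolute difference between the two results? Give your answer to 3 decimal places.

Under Zadeh (min–max):
  ~x3 = 1 − 0.69 = 0.31
  x2 & ~x3 = min(a, b) on (0.15, 0.31) = 0.15
  ~x2 = 1 − 0.15 = 0.85
  x3 & ~x2 = min(a, b) on (0.69, 0.85) = 0.69
  (x2 & ~x3) | (x3 & ~x2) = max(a, b) on (0.15, 0.69) = 0.69
  → value = 0.6900
Under algebraic product:
  ~x3 = 1 − 0.6900 = 0.3100
  x2 & ~x3 = a·b on (0.1500, 0.3100) = 0.0465
  ~x2 = 1 − 0.1500 = 0.8500
  x3 & ~x2 = a·b on (0.6900, 0.8500) = 0.5865
  (x2 & ~x3) | (x3 & ~x2) = a + b − a·b on (0.0465, 0.5865) = 0.6057
  → value = 0.6057
|0.6900 − 0.6057| = 0.084

0.084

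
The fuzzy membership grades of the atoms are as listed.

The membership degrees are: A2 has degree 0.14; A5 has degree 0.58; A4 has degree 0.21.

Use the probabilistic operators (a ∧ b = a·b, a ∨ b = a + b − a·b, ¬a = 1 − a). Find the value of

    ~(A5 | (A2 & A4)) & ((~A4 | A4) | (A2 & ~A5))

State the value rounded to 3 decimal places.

A2 & A4 = a·b on (0.1400, 0.2100) = 0.0294
A5 | (A2 & A4) = a + b − a·b on (0.5800, 0.0294) = 0.5923
~(A5 | (A2 & A4)) = 1 − 0.5923 = 0.4077
~A4 = 1 − 0.2100 = 0.7900
~A4 | A4 = a + b − a·b on (0.7900, 0.2100) = 0.8341
~A5 = 1 − 0.5800 = 0.4200
A2 & ~A5 = a·b on (0.1400, 0.4200) = 0.0588
(~A4 | A4) | (A2 & ~A5) = a + b − a·b on (0.8341, 0.0588) = 0.8439
~(A5 | (A2 & A4)) & ((~A4 | A4) | (A2 & ~A5)) = a·b on (0.4077, 0.8439) = 0.3440

0.344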